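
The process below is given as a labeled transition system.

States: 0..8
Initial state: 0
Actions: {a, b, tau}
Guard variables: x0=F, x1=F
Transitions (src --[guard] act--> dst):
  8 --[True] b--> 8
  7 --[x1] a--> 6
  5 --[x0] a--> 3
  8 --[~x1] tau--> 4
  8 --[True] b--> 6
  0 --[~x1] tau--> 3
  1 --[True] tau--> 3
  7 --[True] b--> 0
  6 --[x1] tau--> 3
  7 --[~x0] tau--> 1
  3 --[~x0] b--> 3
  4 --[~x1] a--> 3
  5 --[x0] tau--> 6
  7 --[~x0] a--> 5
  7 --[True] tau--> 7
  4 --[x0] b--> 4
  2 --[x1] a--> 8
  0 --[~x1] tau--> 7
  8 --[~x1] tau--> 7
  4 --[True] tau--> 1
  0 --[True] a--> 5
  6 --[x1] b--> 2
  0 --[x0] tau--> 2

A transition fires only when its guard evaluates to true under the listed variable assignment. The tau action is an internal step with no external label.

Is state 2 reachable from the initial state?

15 transition(s) survive guard evaluation.
depth 0: {0}
depth 1: {3,5,7}  now seen {0,3,5,7}
depth 2: {1}  now seen {0,1,3,5,7}
Reach set: {0,1,3,5,7}

Answer: UNREACHABLE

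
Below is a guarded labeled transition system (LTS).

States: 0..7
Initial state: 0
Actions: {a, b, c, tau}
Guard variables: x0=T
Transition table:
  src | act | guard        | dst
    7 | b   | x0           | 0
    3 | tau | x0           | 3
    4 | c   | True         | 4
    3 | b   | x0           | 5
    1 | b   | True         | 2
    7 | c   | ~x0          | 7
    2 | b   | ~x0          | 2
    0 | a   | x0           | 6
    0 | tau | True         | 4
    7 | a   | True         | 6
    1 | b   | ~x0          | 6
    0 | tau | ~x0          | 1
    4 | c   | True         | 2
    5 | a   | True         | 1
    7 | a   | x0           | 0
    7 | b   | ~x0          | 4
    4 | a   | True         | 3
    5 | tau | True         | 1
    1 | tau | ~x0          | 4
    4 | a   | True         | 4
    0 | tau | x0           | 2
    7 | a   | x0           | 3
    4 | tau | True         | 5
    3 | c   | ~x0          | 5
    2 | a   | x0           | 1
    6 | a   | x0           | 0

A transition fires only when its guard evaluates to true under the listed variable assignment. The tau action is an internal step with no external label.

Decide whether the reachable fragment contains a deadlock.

Answer: DEADLOCK-FREE

Trace:
Reachable = {0,1,2,3,4,5,6}
  0: a→6  tau→2  tau→4  [3 out]
  1: b→2  [1 out]
  2: a→1  [1 out]
  3: b→5  tau→3  [2 out]
  4: a→3  a→4  c→2  c→4  tau→5  [5 out]
  5: a→1  tau→1  [2 out]
  6: a→0  [1 out]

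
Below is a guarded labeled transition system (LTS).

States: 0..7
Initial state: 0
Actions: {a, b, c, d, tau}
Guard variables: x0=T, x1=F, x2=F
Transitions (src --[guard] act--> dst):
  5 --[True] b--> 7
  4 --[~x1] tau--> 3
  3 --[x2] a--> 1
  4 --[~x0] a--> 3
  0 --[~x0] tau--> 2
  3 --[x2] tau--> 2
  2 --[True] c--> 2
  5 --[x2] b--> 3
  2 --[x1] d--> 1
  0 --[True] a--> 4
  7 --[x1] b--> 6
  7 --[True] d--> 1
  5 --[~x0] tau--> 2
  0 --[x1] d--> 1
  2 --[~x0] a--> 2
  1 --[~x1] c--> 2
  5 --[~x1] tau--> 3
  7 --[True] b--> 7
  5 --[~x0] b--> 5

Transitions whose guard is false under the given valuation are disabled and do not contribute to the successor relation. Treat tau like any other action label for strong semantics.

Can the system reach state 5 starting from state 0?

Guard filter leaves 8 enabled edge(s).
Layer 0: {0}
Layer 1: {4}  total {0,4}
Layer 2: {3}  total {0,3,4}
Reachable = {0,3,4}

Answer: UNREACHABLE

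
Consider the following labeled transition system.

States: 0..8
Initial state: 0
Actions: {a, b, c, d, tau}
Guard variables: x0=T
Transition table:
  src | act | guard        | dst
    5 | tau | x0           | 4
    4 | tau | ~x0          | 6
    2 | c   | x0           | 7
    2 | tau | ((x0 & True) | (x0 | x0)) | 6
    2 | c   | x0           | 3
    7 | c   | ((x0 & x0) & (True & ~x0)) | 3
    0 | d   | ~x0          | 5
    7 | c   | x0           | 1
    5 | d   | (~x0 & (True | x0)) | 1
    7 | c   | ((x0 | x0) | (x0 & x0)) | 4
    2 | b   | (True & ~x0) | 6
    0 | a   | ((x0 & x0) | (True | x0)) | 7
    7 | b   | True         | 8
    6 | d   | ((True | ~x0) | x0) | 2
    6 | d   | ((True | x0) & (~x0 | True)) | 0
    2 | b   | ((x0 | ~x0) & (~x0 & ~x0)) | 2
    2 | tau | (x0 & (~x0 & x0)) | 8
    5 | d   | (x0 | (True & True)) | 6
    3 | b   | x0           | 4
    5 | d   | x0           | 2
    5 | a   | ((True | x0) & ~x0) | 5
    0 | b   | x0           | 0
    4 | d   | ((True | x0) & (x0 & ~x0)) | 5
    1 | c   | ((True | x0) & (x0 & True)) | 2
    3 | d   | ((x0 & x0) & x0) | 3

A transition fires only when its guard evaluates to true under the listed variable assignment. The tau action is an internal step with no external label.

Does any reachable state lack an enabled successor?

Reach set: {0,1,2,3,4,6,7,8}
  0: a→7  b→0  [deg 2]
  1: c→2  [deg 1]
  2: c→3  c→7  tau→6  [deg 3]
  3: b→4  d→3  [deg 2]
  4: ∅  [deadlock]
  6: d→0  d→2  [deg 2]
  7: b→8  c→1  c→4  [deg 3]
  8: ∅  [deadlock]
witness 4: a·c

Answer: DEADLOCK at state 4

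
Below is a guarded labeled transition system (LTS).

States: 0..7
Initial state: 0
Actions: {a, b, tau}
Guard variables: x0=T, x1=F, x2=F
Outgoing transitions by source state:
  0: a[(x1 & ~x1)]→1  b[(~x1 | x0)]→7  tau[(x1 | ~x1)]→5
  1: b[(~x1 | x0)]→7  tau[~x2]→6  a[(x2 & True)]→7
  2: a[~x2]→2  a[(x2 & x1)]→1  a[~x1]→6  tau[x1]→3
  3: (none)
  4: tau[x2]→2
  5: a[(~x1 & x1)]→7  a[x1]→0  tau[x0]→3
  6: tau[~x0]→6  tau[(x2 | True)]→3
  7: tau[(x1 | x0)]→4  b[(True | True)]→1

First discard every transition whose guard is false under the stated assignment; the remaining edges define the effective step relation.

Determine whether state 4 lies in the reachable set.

After dropping false guards: 10 live edges.
Layer 0: {0}
Layer 1: {5,7}  total {0,5,7}
Layer 2: {1,3,4}  total {0,1,3,4,5,7}
Layer 3: {6}  total {0,1,3,4,5,6,7}
Reachable = {0,1,3,4,5,6,7}
Path to 4: b·tau

Answer: REACHABLE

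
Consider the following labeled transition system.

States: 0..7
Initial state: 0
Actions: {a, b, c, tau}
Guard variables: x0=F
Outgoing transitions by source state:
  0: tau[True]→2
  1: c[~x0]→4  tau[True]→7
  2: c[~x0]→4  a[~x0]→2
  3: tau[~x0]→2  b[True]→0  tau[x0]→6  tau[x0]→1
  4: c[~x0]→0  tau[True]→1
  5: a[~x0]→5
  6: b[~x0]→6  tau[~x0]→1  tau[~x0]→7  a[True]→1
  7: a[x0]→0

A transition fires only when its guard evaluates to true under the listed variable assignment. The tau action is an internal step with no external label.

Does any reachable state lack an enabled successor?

R = {0,1,2,4,7}
  0: tau→2  [1 out]
  1: c→4  tau→7  [2 out]
  2: a→2  c→4  [2 out]
  4: c→0  tau→1  [2 out]
  7: ∅  [STUCK]
Path to 7: tau·c·tau·tau

Answer: DEADLOCK at state 7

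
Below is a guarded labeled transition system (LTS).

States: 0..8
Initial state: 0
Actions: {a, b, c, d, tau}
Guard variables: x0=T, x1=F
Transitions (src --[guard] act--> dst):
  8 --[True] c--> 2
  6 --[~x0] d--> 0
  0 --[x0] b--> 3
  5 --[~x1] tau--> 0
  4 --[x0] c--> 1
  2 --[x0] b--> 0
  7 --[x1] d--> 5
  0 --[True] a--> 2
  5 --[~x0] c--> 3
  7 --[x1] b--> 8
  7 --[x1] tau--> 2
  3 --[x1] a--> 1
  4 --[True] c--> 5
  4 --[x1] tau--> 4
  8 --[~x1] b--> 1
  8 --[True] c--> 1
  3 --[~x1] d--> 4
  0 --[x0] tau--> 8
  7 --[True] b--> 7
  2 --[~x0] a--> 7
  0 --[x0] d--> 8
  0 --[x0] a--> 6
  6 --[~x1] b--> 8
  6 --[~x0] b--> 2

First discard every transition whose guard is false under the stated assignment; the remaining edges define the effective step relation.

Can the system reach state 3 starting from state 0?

Answer: REACHABLE

Trace:
15 transition(s) survive guard evaluation.
L0 = {0}
L1 = {2,3,6,8}  cumulative {0,2,3,6,8}
L2 = {1,4}  cumulative {0,1,2,3,4,6,8}
L3 = {5}  cumulative {0,1,2,3,4,5,6,8}
Reachable = {0,1,2,3,4,5,6,8}
trace reaching 3: b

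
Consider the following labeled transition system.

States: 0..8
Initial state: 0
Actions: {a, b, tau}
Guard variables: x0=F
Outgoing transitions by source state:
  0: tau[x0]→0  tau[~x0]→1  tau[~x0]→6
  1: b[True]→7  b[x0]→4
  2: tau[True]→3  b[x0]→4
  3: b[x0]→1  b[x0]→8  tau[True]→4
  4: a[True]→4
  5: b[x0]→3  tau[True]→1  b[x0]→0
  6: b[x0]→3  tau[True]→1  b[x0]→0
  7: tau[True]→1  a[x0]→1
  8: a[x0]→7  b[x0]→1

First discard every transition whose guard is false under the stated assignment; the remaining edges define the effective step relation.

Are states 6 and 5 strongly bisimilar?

Compute ~ classes (split until stable):
  round 0: {{0,1,2,3,4,5,6,7,8}}
  round 1: {{0,2,3,5,6,7},{1},{4},{8}}
  round 2: {{0},{1},{2},{3},{4},{5,6,7},{8}}
Fixed point at round 3; 7 class(es).
[6]={5,6,7}  [5]={5,6,7}

Answer: BISIMILAR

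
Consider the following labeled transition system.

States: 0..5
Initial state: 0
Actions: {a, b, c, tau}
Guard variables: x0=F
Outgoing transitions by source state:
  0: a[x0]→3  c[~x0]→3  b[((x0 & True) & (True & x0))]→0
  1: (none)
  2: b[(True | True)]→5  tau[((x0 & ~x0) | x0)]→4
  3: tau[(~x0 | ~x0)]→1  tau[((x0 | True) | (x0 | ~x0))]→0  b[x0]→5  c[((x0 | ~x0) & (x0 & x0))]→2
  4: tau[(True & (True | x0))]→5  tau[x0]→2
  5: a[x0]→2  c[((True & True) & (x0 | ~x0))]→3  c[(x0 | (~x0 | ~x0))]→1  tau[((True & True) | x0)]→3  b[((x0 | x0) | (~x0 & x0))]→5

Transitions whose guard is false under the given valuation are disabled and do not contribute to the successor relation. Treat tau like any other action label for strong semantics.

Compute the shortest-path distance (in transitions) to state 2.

Answer: UNREACHABLE

Working:
Breadth-first toward 2:
  Layer 0: {0}
  Layer 1: {3}
  Layer 2: {1}
2 never appears.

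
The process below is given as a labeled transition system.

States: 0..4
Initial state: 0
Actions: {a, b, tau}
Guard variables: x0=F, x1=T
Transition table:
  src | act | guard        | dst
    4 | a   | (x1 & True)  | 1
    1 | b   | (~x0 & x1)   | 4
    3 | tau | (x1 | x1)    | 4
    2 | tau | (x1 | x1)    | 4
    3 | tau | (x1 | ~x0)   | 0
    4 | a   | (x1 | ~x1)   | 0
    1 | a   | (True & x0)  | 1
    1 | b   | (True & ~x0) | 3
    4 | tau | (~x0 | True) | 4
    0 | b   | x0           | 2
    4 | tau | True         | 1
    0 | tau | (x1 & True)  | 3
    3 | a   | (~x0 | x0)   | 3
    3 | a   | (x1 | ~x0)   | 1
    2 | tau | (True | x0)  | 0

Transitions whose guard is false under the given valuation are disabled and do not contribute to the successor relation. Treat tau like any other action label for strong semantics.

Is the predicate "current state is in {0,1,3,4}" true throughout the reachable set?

Answer: INVARIANT HOLDS

Analysis:
Allowed set {0,1,3,4}
Reach set: {0,1,3,4}
  0: ok
  1: ok
  3: ok
  4: ok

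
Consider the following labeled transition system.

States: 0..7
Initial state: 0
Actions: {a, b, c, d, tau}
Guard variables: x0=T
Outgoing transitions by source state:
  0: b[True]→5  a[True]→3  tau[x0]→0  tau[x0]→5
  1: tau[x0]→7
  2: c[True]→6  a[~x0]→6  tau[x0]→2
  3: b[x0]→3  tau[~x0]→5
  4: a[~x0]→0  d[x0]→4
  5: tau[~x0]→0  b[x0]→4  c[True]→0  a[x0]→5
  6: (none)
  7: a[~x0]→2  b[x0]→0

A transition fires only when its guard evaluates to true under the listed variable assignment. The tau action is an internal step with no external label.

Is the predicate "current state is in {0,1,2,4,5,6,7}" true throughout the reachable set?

Inv-set: {0,1,2,4,5,6,7}
R = {0,3,4,5}
  0: ✓
  3: outside
  4: ✓
  5: ✓
reach 3 via a — violates

Answer: INVARIANT VIOLATED at state 3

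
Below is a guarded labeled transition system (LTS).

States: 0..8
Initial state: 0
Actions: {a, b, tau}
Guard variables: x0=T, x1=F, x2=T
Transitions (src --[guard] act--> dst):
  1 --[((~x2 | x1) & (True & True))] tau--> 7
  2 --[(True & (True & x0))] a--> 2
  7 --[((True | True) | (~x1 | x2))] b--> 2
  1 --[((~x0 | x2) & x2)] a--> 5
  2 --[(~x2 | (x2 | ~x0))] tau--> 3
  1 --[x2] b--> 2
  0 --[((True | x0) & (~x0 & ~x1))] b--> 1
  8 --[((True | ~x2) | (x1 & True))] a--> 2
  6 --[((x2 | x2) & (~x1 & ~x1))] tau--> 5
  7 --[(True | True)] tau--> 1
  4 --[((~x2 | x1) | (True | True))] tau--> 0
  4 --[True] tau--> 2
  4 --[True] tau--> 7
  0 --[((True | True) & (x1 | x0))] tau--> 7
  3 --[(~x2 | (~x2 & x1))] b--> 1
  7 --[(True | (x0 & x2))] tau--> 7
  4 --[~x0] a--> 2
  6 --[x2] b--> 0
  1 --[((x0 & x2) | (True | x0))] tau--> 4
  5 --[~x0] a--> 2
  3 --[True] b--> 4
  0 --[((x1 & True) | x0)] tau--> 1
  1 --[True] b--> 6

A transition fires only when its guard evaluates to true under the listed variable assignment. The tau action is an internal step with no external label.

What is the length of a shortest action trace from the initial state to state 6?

Answer: 2

Analysis:
Layered search for 6:
  L0 = {0}
  L1 = {1,7}
  L2 = {2,4,5,6}
first hit 6 at d=2 via tau·b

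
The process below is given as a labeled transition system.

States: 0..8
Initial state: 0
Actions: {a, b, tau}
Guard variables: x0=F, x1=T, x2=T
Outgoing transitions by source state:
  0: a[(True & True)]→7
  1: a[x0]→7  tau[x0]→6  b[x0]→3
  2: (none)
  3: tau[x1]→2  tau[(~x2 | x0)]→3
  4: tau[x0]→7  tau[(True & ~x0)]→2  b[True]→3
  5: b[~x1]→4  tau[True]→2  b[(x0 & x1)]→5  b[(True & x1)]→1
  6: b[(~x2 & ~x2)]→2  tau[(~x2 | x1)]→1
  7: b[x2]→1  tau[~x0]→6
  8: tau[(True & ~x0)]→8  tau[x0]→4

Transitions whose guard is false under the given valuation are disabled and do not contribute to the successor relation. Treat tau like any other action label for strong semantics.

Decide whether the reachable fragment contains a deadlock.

R = {0,1,6,7}
  0: a→7  [deg 1]
  1: ∅  [deadlock]
  6: tau→1  [deg 1]
  7: b→1  tau→6  [deg 2]
trace reaching 1: a·b

Answer: DEADLOCK at state 1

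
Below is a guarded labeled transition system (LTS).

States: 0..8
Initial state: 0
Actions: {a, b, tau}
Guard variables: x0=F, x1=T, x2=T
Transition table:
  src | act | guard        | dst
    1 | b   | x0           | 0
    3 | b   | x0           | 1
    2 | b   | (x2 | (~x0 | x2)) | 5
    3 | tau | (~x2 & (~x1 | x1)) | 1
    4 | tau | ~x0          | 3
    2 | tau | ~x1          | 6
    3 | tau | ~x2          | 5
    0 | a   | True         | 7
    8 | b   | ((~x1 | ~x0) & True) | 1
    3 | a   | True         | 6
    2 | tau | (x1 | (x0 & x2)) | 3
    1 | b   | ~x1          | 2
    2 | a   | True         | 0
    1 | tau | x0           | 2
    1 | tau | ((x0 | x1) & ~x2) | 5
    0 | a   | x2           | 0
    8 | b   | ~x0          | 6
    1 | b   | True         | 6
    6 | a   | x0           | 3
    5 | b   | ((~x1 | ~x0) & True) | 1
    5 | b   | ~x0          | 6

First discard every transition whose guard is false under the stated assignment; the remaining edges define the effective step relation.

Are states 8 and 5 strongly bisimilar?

Answer: BISIMILAR

Trace:
Compute ~ classes (split until stable):
  π0 = {{0,1,2,3,4,5,6,7,8}}
  π1 = {{0,3},{1,5,8},{2},{4},{6,7}}
  π2 = {{0},{1},{2},{3},{4},{5,8},{6,7}}
7 equivalence class(es) (converged in 3)
8∈{5,8}, 5∈{5,8}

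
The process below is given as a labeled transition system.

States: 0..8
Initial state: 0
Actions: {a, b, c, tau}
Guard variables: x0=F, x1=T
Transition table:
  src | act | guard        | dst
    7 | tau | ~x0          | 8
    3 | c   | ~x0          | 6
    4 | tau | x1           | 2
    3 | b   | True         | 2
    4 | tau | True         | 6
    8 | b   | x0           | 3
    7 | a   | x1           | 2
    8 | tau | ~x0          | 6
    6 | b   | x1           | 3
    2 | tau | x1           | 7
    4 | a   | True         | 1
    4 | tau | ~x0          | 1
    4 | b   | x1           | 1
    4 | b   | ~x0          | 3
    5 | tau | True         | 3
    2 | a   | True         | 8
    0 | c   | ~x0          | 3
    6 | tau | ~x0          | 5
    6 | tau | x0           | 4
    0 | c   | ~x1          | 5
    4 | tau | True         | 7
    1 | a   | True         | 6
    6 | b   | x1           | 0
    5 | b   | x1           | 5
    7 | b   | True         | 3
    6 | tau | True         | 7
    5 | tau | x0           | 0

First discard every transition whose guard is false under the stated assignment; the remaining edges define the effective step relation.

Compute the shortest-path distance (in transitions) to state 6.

Answer: 2

Trace:
Breadth-first toward 6:
  Layer 0: {0}
  Layer 1: {3}
  Layer 2: {2,6}
depth(6)=2, e.g. c·c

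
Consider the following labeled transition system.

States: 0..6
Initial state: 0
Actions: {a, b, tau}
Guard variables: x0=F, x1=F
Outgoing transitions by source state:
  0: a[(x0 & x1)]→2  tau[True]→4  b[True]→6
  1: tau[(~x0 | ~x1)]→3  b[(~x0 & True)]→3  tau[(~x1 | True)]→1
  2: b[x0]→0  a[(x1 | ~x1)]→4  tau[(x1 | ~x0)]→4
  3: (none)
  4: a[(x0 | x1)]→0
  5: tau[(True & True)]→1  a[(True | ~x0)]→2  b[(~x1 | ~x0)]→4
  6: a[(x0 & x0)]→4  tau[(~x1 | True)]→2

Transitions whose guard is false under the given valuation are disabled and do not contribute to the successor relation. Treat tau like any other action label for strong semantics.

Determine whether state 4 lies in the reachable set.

Answer: REACHABLE

Working:
Guard filter leaves 11 enabled edge(s).
L0 = {0}
L1 = {4,6}  now seen {0,4,6}
L2 = {2}  now seen {0,2,4,6}
Reach set: {0,2,4,6}
trace reaching 4: tau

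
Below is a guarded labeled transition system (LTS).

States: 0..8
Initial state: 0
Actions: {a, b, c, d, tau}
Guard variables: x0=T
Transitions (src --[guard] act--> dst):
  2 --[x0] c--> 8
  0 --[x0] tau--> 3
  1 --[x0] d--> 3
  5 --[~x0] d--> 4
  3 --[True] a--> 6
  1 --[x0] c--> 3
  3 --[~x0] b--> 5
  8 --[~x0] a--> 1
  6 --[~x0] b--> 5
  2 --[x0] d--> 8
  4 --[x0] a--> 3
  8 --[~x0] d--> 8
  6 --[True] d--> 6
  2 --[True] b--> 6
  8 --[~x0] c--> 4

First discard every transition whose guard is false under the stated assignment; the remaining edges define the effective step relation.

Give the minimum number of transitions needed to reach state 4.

Answer: UNREACHABLE

Working:
Layered search for 4:
  L0 = {0}
  L1 = {3}
  L2 = {6}
4 never appears.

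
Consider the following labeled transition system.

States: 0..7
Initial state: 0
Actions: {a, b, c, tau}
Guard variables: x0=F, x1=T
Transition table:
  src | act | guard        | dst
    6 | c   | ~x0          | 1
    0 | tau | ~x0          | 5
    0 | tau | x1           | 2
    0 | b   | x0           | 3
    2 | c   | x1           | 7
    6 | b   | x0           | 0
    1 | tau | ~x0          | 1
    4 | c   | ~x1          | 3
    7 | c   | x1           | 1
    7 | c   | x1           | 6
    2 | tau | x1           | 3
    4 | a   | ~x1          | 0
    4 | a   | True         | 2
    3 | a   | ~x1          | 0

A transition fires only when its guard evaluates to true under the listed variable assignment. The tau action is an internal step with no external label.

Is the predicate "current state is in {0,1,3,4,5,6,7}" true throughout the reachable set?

Allowed set {0,1,3,4,5,6,7}
Reachable = {0,1,2,3,5,6,7}
  0: ok
  1: ok
  2: VIOLATES
  3: ok
  5: ok
  6: ok
  7: ok
reach 2 via tau — violates

Answer: INVARIANT VIOLATED at state 2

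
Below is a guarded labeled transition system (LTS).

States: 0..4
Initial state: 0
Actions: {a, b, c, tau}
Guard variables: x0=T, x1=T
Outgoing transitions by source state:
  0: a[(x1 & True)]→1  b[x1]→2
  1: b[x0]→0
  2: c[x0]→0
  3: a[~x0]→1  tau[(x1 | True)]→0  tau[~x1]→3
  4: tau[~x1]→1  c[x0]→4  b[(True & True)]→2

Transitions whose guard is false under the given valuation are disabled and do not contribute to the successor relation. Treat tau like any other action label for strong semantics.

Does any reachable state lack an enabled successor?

Reach set: {0,1,2}
  0: a→1  b→2  [2 out]
  1: b→0  [1 out]
  2: c→0  [1 out]

Answer: DEADLOCK-FREE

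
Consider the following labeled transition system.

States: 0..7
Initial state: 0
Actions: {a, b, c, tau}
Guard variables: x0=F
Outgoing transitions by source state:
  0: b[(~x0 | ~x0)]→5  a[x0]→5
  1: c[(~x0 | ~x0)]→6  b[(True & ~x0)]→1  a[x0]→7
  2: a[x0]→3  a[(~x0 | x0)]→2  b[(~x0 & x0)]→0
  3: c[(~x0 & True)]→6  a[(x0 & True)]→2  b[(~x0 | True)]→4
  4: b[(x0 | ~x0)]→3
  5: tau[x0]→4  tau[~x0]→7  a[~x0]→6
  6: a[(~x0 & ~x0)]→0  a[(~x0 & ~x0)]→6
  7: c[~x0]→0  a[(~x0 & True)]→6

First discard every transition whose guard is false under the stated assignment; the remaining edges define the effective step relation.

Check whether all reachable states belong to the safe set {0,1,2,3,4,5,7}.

Allowed set {0,1,2,3,4,5,7}
Reach set: {0,5,6,7}
  0: ok
  5: ok
  6: ✗ unsafe
  7: ok
witness against invariant: b·a → 6

Answer: INVARIANT VIOLATED at state 6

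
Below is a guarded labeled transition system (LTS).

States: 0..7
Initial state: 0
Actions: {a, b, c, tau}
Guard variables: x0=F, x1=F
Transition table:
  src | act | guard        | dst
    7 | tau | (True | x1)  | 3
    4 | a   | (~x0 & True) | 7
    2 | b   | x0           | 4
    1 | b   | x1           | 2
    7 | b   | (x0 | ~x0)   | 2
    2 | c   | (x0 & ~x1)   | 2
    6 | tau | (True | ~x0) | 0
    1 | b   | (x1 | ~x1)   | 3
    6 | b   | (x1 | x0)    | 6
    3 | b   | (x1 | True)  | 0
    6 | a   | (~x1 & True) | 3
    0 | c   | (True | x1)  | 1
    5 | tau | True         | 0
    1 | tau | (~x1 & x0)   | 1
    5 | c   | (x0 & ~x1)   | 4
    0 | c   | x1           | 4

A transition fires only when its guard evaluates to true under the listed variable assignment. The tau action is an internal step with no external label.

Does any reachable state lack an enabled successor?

Reach set: {0,1,3}
  0: c→1  [deg 1]
  1: b→3  [deg 1]
  3: b→0  [deg 1]

Answer: DEADLOCK-FREE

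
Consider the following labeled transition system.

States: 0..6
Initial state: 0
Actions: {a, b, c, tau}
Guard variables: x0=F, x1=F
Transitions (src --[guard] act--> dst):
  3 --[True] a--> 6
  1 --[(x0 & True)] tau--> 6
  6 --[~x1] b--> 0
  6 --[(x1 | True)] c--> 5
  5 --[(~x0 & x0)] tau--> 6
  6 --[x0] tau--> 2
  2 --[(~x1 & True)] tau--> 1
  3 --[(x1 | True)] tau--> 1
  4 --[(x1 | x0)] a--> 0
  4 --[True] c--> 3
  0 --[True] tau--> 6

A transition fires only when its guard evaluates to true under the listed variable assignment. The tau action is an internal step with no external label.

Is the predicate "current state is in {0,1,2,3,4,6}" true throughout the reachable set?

Answer: INVARIANT VIOLATED at state 5

Analysis:
Allowed set {0,1,2,3,4,6}
R = {0,5,6}
  0: safe
  5: outside
  6: safe
witness against invariant: tau·c → 5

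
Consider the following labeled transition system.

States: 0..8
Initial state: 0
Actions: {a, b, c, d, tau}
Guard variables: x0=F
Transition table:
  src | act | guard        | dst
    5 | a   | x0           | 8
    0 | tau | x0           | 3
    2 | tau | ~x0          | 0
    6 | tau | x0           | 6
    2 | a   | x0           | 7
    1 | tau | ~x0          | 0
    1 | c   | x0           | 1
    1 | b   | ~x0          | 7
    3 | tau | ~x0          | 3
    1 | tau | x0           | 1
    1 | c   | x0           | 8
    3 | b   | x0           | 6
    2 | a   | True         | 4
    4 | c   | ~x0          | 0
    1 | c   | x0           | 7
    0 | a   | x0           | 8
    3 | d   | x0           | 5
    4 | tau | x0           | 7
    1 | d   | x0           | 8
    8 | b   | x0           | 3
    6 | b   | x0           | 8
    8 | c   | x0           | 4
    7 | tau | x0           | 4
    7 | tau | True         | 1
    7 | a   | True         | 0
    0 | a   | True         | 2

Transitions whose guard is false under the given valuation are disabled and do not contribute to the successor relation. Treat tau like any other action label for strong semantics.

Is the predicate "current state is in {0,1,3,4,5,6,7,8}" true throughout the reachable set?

Answer: INVARIANT VIOLATED at state 2

Trace:
Allowed set {0,1,3,4,5,6,7,8}
Reachable = {0,2,4}
  0: ok
  2: VIOLATES
  4: ok
witness against invariant: a → 2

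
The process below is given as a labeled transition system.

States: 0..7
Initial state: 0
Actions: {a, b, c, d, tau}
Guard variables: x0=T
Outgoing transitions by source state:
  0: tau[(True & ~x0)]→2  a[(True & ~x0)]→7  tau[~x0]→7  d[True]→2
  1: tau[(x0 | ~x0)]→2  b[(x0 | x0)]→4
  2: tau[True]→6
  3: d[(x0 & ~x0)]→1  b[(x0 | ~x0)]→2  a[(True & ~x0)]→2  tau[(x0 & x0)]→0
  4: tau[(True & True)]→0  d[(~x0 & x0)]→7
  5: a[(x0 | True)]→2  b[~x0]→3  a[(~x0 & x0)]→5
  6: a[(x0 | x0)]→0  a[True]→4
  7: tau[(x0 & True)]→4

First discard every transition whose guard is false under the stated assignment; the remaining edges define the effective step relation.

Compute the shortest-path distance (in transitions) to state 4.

BFS to 4:
  depth 0: {0}
  depth 1: {2}
  depth 2: {6}
  depth 3: {4}
4 enters at depth 3; path d·tau·a

Answer: 3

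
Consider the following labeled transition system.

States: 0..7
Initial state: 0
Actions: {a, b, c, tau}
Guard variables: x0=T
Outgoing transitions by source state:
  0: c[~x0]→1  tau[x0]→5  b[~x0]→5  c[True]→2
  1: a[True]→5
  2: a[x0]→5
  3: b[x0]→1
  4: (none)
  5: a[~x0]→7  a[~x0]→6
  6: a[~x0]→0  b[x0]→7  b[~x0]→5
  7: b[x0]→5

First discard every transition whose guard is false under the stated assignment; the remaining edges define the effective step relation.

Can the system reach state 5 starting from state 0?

Answer: REACHABLE

Trace:
Guard filter leaves 7 enabled edge(s).
L0 = {0}
L1 = {2,5}  now seen {0,2,5}
R = {0,2,5}
witness 5: tau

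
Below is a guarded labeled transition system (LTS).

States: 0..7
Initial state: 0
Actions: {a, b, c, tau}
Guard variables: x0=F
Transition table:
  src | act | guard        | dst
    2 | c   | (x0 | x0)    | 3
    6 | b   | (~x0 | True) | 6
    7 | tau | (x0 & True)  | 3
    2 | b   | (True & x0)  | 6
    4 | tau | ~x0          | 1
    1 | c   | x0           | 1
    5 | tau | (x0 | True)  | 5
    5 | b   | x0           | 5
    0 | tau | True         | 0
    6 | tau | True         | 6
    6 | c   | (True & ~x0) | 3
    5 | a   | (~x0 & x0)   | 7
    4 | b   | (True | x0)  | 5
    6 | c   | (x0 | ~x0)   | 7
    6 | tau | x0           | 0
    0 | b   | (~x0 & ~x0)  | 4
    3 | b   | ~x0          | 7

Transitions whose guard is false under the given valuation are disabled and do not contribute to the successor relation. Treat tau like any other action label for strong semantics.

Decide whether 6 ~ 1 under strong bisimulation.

Bisimulation quotient by refinement:
  π0 = {{0,1,2,3,4,5,6,7}}
  π1 = {{0,4},{1,2,7},{3},{5},{6}}
  π2 = {{0},{1,2,7},{3},{4},{5},{6}}
Fixed point at round 3; 6 class(es).
[6]={6}  [1]={1,2,7}

Answer: NOT BISIMILAR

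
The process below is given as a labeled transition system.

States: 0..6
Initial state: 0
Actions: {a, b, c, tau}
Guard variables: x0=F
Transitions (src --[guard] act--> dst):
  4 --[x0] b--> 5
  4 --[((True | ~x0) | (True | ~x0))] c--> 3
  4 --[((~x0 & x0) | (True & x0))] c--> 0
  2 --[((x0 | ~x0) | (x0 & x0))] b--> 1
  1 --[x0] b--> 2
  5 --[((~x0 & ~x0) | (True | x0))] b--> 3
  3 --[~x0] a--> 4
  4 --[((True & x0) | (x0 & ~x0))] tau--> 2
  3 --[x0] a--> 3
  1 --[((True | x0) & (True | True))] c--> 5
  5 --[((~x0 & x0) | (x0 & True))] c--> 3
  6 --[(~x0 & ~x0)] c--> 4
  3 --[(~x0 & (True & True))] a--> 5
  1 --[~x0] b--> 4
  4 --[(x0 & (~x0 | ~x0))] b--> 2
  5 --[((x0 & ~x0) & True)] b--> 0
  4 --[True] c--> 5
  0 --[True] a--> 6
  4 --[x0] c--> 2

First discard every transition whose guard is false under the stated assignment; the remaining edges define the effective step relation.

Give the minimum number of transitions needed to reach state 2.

Answer: UNREACHABLE

Trace:
BFS to 2:
  L0 = {0}
  L1 = {6}
  L2 = {4}
  L3 = {3,5}
2 never appears.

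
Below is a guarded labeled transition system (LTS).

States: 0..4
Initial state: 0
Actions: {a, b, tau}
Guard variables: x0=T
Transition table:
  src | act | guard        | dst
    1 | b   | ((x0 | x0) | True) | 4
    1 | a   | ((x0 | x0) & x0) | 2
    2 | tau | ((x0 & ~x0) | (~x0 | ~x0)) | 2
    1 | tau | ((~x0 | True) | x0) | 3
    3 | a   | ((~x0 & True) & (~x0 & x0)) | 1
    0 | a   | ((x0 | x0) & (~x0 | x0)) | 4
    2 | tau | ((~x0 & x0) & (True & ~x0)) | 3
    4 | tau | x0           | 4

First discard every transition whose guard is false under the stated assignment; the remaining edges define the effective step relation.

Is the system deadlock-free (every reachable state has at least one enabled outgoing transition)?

R = {0,4}
  0: a→4  [1 exit(s)]
  4: tau→4  [1 exit(s)]

Answer: DEADLOCK-FREE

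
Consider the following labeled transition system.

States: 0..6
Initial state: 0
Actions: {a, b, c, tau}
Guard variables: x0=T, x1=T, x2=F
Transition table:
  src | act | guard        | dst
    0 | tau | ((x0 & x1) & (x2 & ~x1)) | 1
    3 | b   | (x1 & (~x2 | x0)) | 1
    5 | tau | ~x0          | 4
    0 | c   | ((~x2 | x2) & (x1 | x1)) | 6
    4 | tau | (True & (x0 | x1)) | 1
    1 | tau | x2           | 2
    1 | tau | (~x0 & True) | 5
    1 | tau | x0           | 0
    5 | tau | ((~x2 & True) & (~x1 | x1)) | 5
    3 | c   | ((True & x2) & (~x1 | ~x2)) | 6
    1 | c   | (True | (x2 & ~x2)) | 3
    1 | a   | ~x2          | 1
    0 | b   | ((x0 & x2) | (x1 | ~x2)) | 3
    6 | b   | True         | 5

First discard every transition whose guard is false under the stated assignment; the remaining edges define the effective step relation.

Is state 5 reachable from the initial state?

After dropping false guards: 9 live edges.
L0 = {0}
L1 = {3,6}  now seen {0,3,6}
L2 = {1,5}  now seen {0,1,3,5,6}
R = {0,1,3,5,6}
witness 5: c·b

Answer: REACHABLE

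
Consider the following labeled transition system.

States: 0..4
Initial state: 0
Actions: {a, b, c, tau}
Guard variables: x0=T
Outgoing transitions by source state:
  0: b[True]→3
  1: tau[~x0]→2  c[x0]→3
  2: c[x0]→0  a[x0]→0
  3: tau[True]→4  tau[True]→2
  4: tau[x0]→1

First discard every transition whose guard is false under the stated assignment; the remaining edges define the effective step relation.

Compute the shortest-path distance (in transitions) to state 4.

Answer: 2

Trace:
Breadth-first toward 4:
  Layer 0: {0}
  Layer 1: {3}
  Layer 2: {2,4}
first hit 4 at d=2 via b·tau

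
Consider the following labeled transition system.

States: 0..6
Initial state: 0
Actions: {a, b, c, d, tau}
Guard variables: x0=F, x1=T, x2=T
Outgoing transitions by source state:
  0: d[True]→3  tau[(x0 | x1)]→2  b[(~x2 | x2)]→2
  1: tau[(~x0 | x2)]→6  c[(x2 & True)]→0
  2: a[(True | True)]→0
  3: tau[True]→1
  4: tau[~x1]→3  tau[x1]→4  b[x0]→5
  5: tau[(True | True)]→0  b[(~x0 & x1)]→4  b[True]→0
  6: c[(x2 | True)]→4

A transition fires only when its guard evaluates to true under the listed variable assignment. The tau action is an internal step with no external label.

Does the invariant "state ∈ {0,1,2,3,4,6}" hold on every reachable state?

Allowed set {0,1,2,3,4,6}
Reachable = {0,1,2,3,4,6}
  0: safe
  1: safe
  2: safe
  3: safe
  4: safe
  6: safe

Answer: INVARIANT HOLDS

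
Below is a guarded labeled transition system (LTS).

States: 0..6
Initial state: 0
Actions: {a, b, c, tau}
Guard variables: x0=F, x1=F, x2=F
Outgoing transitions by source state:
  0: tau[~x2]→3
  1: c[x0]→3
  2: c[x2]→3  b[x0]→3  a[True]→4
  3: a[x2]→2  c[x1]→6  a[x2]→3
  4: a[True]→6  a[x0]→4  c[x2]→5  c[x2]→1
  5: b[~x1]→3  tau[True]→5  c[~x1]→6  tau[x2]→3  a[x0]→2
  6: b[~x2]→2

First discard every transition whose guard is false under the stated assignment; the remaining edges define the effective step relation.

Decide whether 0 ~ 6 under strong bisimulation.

Bisimulation quotient by refinement:
  round 0: {{0,1,2,3,4,5,6}}
  round 1: {{0},{1,3},{2,4},{5},{6}}
  round 2: {{0},{1,3},{2},{4},{5},{6}}
stable after 3 split(s): 6 block(s)
class of 0: {0}; class of 6: {6}

Answer: NOT BISIMILAR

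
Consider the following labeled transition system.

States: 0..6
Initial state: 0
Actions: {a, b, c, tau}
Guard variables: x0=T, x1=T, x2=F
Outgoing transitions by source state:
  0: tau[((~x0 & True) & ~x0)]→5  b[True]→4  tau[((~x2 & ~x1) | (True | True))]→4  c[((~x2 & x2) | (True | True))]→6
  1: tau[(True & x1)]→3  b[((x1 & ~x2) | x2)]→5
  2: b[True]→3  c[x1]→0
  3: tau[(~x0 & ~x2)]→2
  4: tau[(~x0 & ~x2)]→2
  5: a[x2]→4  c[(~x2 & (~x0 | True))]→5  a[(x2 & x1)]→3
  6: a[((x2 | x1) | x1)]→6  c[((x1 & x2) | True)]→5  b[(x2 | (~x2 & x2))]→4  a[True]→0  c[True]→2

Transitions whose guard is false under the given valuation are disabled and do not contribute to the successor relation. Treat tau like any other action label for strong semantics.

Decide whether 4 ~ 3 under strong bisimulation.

Answer: BISIMILAR

Trace:
Refine partition for ~:
  round 0: {{0,1,2,3,4,5,6}}
  round 1: {{0},{1},{2},{3,4},{5},{6}}
Fixed point at round 2; 6 class(es).
4∈{3,4}, 3∈{3,4}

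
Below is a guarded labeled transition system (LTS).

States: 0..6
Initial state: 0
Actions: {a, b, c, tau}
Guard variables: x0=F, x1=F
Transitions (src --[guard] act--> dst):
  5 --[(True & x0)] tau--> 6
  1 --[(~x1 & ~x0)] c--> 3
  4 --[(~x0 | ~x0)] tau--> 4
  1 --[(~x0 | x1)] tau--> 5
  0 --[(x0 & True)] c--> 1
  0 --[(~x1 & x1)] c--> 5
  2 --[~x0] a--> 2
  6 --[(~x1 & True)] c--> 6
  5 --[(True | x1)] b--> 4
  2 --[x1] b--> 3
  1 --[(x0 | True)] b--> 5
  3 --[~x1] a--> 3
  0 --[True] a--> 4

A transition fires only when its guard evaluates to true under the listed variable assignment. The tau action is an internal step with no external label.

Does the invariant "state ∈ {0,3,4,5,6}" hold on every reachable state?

Safe = {0,3,4,5,6}
R = {0,4}
  0: ✓
  4: ✓

Answer: INVARIANT HOLDS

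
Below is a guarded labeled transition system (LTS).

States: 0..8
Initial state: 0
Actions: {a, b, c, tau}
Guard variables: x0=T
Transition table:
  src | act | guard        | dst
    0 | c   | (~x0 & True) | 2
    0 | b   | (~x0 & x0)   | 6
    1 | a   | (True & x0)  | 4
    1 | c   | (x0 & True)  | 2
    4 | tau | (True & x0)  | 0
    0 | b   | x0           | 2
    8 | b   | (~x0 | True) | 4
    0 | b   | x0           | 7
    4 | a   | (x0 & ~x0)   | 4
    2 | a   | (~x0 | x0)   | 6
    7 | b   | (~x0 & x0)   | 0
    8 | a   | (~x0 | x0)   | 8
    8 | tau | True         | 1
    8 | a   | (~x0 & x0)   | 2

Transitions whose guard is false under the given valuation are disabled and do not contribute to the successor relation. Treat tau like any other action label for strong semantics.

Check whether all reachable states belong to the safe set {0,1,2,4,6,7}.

Answer: INVARIANT HOLDS

Analysis:
Inv-set: {0,1,2,4,6,7}
Reach set: {0,2,6,7}
  0: safe
  2: safe
  6: safe
  7: safe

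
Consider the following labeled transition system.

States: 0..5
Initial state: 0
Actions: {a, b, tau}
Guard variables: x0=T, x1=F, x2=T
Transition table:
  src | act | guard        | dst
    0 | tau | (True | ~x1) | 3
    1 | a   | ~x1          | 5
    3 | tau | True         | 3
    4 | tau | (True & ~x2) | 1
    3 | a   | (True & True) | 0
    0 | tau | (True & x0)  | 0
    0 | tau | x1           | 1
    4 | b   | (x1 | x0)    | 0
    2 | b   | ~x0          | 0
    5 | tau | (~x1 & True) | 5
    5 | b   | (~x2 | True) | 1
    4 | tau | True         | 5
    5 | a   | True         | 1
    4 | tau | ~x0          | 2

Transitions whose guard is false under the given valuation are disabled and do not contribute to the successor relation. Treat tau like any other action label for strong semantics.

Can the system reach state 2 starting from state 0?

After dropping false guards: 10 live edges.
depth 0: {0}
depth 1: {3}  now seen {0,3}
Reachable = {0,3}

Answer: UNREACHABLE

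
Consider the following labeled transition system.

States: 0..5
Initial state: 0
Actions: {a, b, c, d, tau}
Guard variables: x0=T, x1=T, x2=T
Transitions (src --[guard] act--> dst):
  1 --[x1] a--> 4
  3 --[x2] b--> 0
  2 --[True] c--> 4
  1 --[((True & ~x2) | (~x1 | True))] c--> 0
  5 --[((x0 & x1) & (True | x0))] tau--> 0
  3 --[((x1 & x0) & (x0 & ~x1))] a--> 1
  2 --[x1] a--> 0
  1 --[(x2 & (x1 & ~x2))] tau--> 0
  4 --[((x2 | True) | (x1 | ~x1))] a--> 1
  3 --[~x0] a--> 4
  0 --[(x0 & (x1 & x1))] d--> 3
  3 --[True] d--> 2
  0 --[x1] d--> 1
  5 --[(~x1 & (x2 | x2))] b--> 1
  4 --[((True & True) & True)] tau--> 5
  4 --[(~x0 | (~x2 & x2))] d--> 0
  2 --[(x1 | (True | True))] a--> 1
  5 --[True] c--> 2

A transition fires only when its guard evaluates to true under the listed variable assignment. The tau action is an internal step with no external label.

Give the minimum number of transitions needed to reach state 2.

Answer: 2

Working:
BFS to 2:
  depth 0: {0}
  depth 1: {1,3}
  depth 2: {2,4}
first hit 2 at d=2 via d·d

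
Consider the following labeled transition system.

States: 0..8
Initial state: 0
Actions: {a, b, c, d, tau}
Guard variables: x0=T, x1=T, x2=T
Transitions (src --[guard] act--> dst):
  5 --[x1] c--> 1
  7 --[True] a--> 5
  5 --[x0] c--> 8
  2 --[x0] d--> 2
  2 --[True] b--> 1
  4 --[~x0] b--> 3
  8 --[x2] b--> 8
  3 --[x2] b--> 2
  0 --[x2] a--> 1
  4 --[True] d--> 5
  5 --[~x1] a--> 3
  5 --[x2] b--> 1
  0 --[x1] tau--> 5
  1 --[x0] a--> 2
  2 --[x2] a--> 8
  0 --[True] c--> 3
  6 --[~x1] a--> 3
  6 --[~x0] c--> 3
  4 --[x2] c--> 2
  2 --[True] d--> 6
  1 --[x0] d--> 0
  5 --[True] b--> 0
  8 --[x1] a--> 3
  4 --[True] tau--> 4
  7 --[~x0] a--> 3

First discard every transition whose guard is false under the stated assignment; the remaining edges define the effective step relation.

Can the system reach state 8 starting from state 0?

Answer: REACHABLE

Trace:
20 transition(s) survive guard evaluation.
Layer 0: {0}
Layer 1: {1,3,5}  now seen {0,1,3,5}
Layer 2: {2,8}  now seen {0,1,2,3,5,8}
Layer 3: {6}  now seen {0,1,2,3,5,6,8}
Reach set: {0,1,2,3,5,6,8}
Path to 8: tau·c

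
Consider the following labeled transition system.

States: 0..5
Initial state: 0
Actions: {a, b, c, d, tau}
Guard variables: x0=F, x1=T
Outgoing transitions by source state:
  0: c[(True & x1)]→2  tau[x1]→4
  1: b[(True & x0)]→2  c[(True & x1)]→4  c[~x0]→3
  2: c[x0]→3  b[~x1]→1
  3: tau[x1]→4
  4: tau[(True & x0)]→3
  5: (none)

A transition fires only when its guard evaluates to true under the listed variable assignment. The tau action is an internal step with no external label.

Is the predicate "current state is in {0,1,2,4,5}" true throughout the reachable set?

Safe = {0,1,2,4,5}
Reachable = {0,2,4}
  0: ok
  2: ok
  4: ok

Answer: INVARIANT HOLDS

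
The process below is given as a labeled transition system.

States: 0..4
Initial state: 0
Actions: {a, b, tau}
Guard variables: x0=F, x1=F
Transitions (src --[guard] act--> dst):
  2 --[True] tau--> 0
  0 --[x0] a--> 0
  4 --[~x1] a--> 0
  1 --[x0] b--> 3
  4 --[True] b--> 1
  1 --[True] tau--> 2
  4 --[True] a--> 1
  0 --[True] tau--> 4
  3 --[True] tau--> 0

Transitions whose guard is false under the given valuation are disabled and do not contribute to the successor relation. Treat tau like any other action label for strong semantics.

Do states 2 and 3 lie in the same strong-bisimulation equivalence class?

Answer: BISIMILAR

Working:
Compute ~ classes (split until stable):
  round 0: {{0,1,2,3,4}}
  round 1: {{0,1,2,3},{4}}
  round 2: {{0},{1,2,3},{4}}
  round 3: {{0},{1},{2,3},{4}}
Fixed point at round 4; 4 class(es).
2∈{2,3}, 3∈{2,3}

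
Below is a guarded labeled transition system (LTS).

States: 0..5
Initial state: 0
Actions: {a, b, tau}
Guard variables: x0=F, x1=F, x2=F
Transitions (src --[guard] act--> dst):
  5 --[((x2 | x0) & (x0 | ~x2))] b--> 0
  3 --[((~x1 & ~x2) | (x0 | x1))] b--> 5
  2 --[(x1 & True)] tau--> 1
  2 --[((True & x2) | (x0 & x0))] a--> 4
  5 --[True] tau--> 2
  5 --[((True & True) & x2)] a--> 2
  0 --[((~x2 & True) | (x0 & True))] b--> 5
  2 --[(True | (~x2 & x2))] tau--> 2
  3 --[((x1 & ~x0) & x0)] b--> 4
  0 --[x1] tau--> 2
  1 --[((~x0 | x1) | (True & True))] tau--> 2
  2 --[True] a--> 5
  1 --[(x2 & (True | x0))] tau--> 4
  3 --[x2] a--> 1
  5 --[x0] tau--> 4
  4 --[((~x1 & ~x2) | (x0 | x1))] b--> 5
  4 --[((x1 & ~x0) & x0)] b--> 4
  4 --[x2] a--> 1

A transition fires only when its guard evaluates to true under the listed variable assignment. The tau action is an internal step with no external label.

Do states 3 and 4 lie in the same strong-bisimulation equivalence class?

Answer: BISIMILAR

Trace:
Refine partition for ~:
  P[0] = {{0,1,2,3,4,5}}
  P[1] = {{0,3,4},{1,5},{2}}
Fixed point at round 2; 3 class(es).
[3]={0,3,4}  [4]={0,3,4}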